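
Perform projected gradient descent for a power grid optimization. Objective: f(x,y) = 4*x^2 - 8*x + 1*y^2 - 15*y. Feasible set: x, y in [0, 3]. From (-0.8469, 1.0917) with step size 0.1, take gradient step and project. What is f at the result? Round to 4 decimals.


Step 1: Compute gradient at (-0.8469, 1.0917).
grad_x = 2*4*-0.8469 - 8 = -14.7752
grad_y = 2*1*1.0917 - 15 = -12.8166
Step 2: Gradient step.
x_raw = -0.8469 - 0.1*-14.7752 = 0.6306
y_raw = 1.0917 - 0.1*-12.8166 = 2.3734
Step 3: Project onto [0, 3].
x_proj = clip(0.6306) = 0.6306
y_proj = clip(2.3734) = 2.3734
Step 4: Evaluate f.
f(0.6306, 2.3734) = -33.4218


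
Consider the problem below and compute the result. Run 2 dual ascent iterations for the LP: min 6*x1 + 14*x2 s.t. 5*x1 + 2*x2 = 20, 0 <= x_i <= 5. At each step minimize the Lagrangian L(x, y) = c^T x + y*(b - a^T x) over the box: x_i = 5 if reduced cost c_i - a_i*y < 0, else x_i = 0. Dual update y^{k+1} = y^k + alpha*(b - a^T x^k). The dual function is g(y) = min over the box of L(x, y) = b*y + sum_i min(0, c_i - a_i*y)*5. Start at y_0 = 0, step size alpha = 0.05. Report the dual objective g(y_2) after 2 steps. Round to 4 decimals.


Dual ascent for LP: min 6*x1 + 14*x2, 5*x1 + 2*x2 = 20, 0 <= x_i <= 5
Step 1: y^k = 0.0, reduced costs: (6.0, 14.0)
  x^k = (0.0, 0.0), subgradient = b - a^T x = 20.0
  y^{k+1} = 0.0 + 0.05*20.0 = 1.0
Step 2: y^k = 1.0, reduced costs: (1.0, 12.0)
  x^k = (0.0, 0.0), subgradient = b - a^T x = 20.0
  y^{k+1} = 1.0 + 0.05*20.0 = 2.0
Dual objective at y_2 = 2.0: reduced costs (-4.0, 10.0), box minimizer x = (5.0, 0.0)
g(y_2) = b*y + (c1 - a1*y)*x1 + (c2 - a2*y)*x2 = 20*2.0 + (-4.0)*5.0 + 10.0*0.0 = 40.0 - 20.0 + 0.0 = 20.0


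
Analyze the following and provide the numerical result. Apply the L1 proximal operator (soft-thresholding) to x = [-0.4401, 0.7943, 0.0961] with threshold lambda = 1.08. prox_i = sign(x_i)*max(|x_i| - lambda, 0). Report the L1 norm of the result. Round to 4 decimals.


Soft-thresholding with lambda = 1.08:
prox(-0.4401) = sign(-0.4401)*max(|-0.4401| - 1.08, 0) = 0.0
prox(0.7943) = sign(0.7943)*max(|0.7943| - 1.08, 0) = 0.0
prox(0.0961) = sign(0.0961)*max(|0.0961| - 1.08, 0) = 0.0
prox(x) = [0.0, 0.0, 0.0]
||prox(x)||_1 = 0.0 + 0.0 + 0.0 = 0.0


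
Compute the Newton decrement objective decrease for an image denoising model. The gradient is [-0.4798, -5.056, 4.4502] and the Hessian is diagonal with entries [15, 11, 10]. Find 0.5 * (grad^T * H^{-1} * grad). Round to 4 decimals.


Step 1: H is diagonal, so H^(-1) * g = [-0.032, -0.4596, 0.445].
Step 2: g^T H^(-1) g = sum_i g_i^2 / H_ii
  = (-0.4798)^2/15 + (-5.056)^2/11 + (4.4502)^2/10
  = 0.0153 + 2.3239 + 1.9804 = 4.3197
Step 3: Objective decrease = 0.5 * g^T H^(-1) g = 2.1598


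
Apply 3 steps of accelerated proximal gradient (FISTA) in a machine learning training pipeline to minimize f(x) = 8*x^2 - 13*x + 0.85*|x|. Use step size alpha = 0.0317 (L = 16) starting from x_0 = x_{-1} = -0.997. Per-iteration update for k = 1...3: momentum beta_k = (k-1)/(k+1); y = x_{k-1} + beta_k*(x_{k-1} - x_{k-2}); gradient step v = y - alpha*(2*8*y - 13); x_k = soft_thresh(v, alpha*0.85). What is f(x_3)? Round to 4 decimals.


FISTA on f(x) = 8*x^2 - 13*x + 0.85*|x|
L = 16, alpha = 0.0317
Iteration 1: beta = 0.0, y = -0.997 + 0.0*(-0.997 + 0.997) = -0.997
  grad(y) = -28.952, v = y - alpha*grad = -0.0792
  prox(v) = soft_thresh(-0.0792, 0.0269) = -0.0523
Iteration 2: beta = 0.3333, y = -0.0523 + 0.3333*(-0.0523 + 0.997) = 0.2626
  grad(y) = -8.7979, v = y - alpha*grad = 0.5415
  prox(v) = soft_thresh(0.5415, 0.0269) = 0.5146
Iteration 3: beta = 0.5, y = 0.5146 + 0.5*(0.5146 + 0.0523) = 0.798
  grad(y) = -0.2319, v = y - alpha*grad = 0.8054
  prox(v) = soft_thresh(0.8054, 0.0269) = 0.7784
f(x_3) = 8*0.7784^2 - 13*0.7784 + 0.85*|0.7784| = -4.6103


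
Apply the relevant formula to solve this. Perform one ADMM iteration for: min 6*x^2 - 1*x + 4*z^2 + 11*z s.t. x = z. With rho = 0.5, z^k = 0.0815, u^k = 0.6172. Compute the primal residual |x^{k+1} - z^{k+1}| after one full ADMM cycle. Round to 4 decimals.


ADMM iteration with rho = 0.5, z^k = 0.0815, u^k = 0.6172
Step 1: x-update.
Minimize 6*x^2 - 1*x + (0.5/2)*(x - 0.0815 + 0.6172)^2
FOC: (2*6 + 0.5)*x = 1 + 0.5*(0.0815 - 0.6172)
x^{k+1} = 0.0586
Step 2: z-update.
Minimize 4*z^2 + 11*z + (0.5/2)*(0.0586 - z + 0.6172)^2
FOC: (2*4 + 0.5)*z = -11 + 0.5*(0.0586 + 0.6172)
z^{k+1} = -1.2544
Step 3: u-update.
u^{k+1} = 0.6172 + 0.0586 + 1.2544 = 1.9301
Step 4: Primal residual = |0.0586 + 1.2544| = 1.3129


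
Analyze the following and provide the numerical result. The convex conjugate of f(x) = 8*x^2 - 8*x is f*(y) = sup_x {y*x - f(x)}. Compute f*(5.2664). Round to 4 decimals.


f*(y) = sup_x {y*x - a*x^2 - b*x} = sup_x {(y-b)*x - a*x^2}
FOC: (y - b) - 2a*x = 0 => x* = (y - b)/(2a)
x* = (5.2664 + 8)/(2*8) = 0.8292
f*(5.2664) = (y-b)^2/(4a) = (5.2664 + 8)^2/(4*8)
= 175.9974/32 = 5.4999


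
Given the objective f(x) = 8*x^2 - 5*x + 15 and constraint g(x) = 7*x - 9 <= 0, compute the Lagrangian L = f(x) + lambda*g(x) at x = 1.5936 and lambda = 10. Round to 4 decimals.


Step 1: Evaluate f(x).
f(1.5936) = 8*1.5936^2 - 5*1.5936 + 15 = 27.3485
Step 2: Evaluate g(x).
g(1.5936) = 7*1.5936 - 9 = 2.1552
Step 3: Compute Lagrangian.
L = 27.3485 + 10*2.1552 = 48.9005


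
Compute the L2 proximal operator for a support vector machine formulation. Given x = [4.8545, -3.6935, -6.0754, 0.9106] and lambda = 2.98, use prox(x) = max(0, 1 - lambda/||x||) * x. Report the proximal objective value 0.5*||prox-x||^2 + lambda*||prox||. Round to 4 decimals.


Step 1: Compute ||x||.
||x|| = 8.6572
Step 2: Compute scaling factor.
scale = max(0, 1 - 2.98/8.6572) = 0.6558
Step 3: prox(x) = [3.1835, -2.4221, -3.9841, 0.5972]
||prox(x)|| = 5.6772
Step 4: Proximal objective.
0.5*||prox-x||^2 = 4.4402
lambda*||prox|| = 16.9181
Total = 21.3584


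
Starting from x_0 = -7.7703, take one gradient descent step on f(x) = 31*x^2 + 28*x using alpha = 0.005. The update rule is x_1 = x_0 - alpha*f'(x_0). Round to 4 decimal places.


We compute the gradient at x_0 and apply the update.
f'(x) = 62*x + 28
f'(-7.7703) = 62*-7.7703 + 28 = -453.7586
x_1 = -7.7703 - 0.005*-453.7586 = -5.5015


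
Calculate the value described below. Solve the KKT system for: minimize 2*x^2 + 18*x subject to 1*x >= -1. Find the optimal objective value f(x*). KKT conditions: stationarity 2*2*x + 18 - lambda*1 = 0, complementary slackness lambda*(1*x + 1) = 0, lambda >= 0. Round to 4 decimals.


Step 1: Try lambda = 0 (constraint inactive).
x_unc = -18/(2*2) = -4.5
Check: 1*-4.5 = -4.5 < -1 -- violated!
Step 2: Constraint must be active: 1*x = -1
x* = -1/1 = -1.0
lambda = (2*2*(-1.0) + 18)/1 = 14.0
Step 3: Compute optimal value.
f(x*) = 2*(-1.0)^2 + 18*(-1.0) = -16.0


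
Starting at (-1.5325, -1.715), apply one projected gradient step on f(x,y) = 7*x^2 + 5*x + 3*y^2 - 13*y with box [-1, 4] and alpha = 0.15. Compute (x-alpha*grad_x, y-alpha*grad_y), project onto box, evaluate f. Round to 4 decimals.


Step 1: Compute gradient at (-1.5325, -1.715).
grad_x = 2*7*-1.5325 + 5 = -16.455
grad_y = 2*3*-1.715 - 13 = -23.29
Step 2: Gradient step.
x_raw = -1.5325 - 0.15*-16.455 = 0.9358
y_raw = -1.715 - 0.15*-23.29 = 1.7785
Step 3: Project onto [-1, 4].
x_proj = clip(0.9358) = 0.9358
y_proj = clip(1.7785) = 1.7785
Step 4: Evaluate f.
f(0.9358, 1.7785) = -2.8232


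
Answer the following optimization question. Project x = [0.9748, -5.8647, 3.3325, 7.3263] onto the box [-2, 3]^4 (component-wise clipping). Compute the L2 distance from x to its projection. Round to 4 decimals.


Project each component onto [-2, 3].
clip(0.9748) = 0.9748, clip(-5.8647) = -2.0, clip(3.3325) = 3.0, clip(7.3263) = 3.0
Projection = [0.9748, -2.0, 3.0, 3.0]
Squared diffs: [0.0, 14.9359, 0.1106, 18.7169]
Distance = sqrt(33.7634) = 5.8106


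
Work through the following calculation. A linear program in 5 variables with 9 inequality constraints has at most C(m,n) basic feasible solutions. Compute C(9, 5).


Each vertex corresponds to some choice of n active constraints out of m, so the number of vertices is at most C(m, n) = m! / (n!(m-n)!).
m = 9, n = 5
Numerator: 9 * 8 * 7 * 6 * 5
Denominator: 5! = 120
C(9, 5) = 126


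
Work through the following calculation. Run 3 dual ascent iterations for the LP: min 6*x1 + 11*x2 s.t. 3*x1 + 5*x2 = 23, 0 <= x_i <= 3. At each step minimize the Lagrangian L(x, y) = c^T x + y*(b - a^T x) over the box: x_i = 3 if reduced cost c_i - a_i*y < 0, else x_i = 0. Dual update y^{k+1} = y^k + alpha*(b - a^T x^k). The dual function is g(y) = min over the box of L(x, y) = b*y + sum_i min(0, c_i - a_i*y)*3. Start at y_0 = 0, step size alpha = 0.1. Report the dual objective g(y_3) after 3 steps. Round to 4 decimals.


Dual ascent for LP: min 6*x1 + 11*x2, 3*x1 + 5*x2 = 23, 0 <= x_i <= 3
Step 1: y^k = 0.0, reduced costs: (6.0, 11.0)
  x^k = (0.0, 0.0), subgradient = b - a^T x = 23.0
  y^{k+1} = 0.0 + 0.1*23.0 = 2.3
Step 2: y^k = 2.3, reduced costs: (-0.9, -0.5)
  x^k = (3.0, 3.0), subgradient = b - a^T x = -1.0
  y^{k+1} = 2.3 + 0.1*-1.0 = 2.2
Step 3: y^k = 2.2, reduced costs: (-0.6, 0.0)
  x^k = (3.0, 0.0), subgradient = b - a^T x = 14.0
  y^{k+1} = 2.2 + 0.1*14.0 = 3.6
Dual objective at y_3 = 3.6: reduced costs (-4.8, -7.0), box minimizer x = (3.0, 3.0)
g(y_3) = b*y + (c1 - a1*y)*x1 + (c2 - a2*y)*x2 = 23*3.6 + (-4.8)*3.0 + (-7.0)*3.0 = 82.8 - 14.4 - 21.0 = 47.4


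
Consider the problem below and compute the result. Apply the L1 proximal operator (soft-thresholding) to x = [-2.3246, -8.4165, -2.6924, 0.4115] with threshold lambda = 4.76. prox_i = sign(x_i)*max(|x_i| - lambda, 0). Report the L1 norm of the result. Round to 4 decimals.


Soft-thresholding with lambda = 4.76:
prox(-2.3246) = sign(-2.3246)*max(|-2.3246| - 4.76, 0) = 0.0
prox(-8.4165) = sign(-8.4165)*max(|-8.4165| - 4.76, 0) = -3.6565
prox(-2.6924) = sign(-2.6924)*max(|-2.6924| - 4.76, 0) = 0.0
prox(0.4115) = sign(0.4115)*max(|0.4115| - 4.76, 0) = 0.0
prox(x) = [0.0, -3.6565, 0.0, 0.0]
||prox(x)||_1 = 0.0 + 3.6565 + 0.0 + 0.0 = 3.6565


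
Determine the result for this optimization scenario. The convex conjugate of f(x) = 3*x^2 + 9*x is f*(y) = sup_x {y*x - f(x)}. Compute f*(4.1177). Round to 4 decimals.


f*(y) = sup_x {y*x - a*x^2 - b*x} = sup_x {(y-b)*x - a*x^2}
FOC: (y - b) - 2a*x = 0 => x* = (y - b)/(2a)
x* = (4.1177 - 9)/(2*3) = -0.8137
f*(4.1177) = (y-b)^2/(4a) = (4.1177 - 9)^2/(4*3)
= 23.8369/12 = 1.9864


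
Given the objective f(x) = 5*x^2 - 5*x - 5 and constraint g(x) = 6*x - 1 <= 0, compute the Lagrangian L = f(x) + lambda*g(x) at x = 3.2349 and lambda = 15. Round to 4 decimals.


Step 1: Evaluate f(x).
f(3.2349) = 5*3.2349^2 - 5*3.2349 - 5 = 31.1484
Step 2: Evaluate g(x).
g(3.2349) = 6*3.2349 - 1 = 18.4094
Step 3: Compute Lagrangian.
L = 31.1484 + 15*18.4094 = 307.2894


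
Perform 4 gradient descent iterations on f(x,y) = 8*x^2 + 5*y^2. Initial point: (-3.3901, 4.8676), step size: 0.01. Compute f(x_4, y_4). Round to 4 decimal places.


Gradient descent on f(x,y) = 8*x^2 + 5*y^2.
Starting point: (-3.3901, 4.8676), alpha = 0.01
Step 1: grad_x = 2*8*-3.3901 = -54.2416, grad_y = 2*5*4.8676 = 48.676
  x_1 = -3.3901 - 0.01*-54.2416 = -2.8477
  y_1 = 4.8676 - 0.01*48.676 = 4.3808
Step 2: grad_x = 2*8*-2.8477 = -45.5629, grad_y = 2*5*4.3808 = 43.8084
  x_2 = -2.8477 - 0.01*-45.5629 = -2.3921
  y_2 = 4.3808 - 0.01*43.8084 = 3.9428
Step 3: grad_x = 2*8*-2.3921 = -38.2729, grad_y = 2*5*3.9428 = 39.4276
  x_3 = -2.3921 - 0.01*-38.2729 = -2.0093
  y_3 = 3.9428 - 0.01*39.4276 = 3.5485
Step 4: grad_x = 2*8*-2.0093 = -32.1492, grad_y = 2*5*3.5485 = 35.4848
  x_4 = -2.0093 - 0.01*-32.1492 = -1.6878
  y_4 = 3.5485 - 0.01*35.4848 = 3.1936
f(-1.6878, 3.1936) = 8*(-1.6878)^2 + 5*3.1936^2 = 73.7867


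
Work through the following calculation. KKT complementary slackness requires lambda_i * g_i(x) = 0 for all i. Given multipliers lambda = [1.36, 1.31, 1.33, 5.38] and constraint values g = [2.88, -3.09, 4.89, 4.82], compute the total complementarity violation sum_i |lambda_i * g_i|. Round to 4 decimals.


KKT complementary slackness check:
lambda_1 * g_1 = 1.36 * 2.88 = 3.9168
lambda_2 * g_2 = 1.31 * -3.09 = -4.0479
lambda_3 * g_3 = 1.33 * 4.89 = 6.5037
lambda_4 * g_4 = 5.38 * 4.82 = 25.9316
Total violation = 3.9168 + 4.0479 + 6.5037 + 25.9316 = 40.4


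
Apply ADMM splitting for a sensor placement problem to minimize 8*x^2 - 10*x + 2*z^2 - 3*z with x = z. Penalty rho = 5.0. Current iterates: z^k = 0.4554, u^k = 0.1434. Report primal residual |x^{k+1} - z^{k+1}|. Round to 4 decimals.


ADMM iteration with rho = 5.0, z^k = 0.4554, u^k = 0.1434
Step 1: x-update.
Minimize 8*x^2 - 10*x + (5.0/2)*(x - 0.4554 + 0.1434)^2
FOC: (2*8 + 5.0)*x = 10 + 5.0*(0.4554 - 0.1434)
x^{k+1} = 0.5505
Step 2: z-update.
Minimize 2*z^2 - 3*z + (5.0/2)*(0.5505 - z + 0.1434)^2
FOC: (2*2 + 5.0)*z = 3 + 5.0*(0.5505 + 0.1434)
z^{k+1} = 0.7188
Step 3: u-update.
u^{k+1} = 0.1434 + 0.5505 - 0.7188 = -0.0249
Step 4: Primal residual = |0.5505 - 0.7188| = 0.1683


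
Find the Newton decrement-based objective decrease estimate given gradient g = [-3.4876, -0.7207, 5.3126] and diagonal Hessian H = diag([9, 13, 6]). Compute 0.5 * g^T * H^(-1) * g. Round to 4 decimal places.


Step 1: H is diagonal, so H^(-1) * g = [-0.3875, -0.0554, 0.8854].
Step 2: g^T H^(-1) g = sum_i g_i^2 / H_ii
  = (-3.4876)^2/9 + (-0.7207)^2/13 + (5.3126)^2/6
  = 1.3515 + 0.04 + 4.704 = 6.0954
Step 3: Objective decrease = 0.5 * g^T H^(-1) g = 3.0477


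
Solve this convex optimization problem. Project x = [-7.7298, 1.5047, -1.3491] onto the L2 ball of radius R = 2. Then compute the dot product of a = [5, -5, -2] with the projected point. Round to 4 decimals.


Step 1: Compute ||x|| (intermediates to 6 decimals).
||x|| = sqrt((-7.7298)^2 + 1.5047^2 + (-1.3491)^2) = 7.989618
Step 2: Project.
Since ||x|| > R, scale = R/||x|| = 2/7.989618 = 0.250325, proj(x) = scale * x
proj(x) = [-1.934962, 0.376664, -0.337713]
Step 3: Dot product.
a^T * proj(x) = 5*(-1.934962) - 5*0.376664 - 2*(-0.337713) = -10.8827


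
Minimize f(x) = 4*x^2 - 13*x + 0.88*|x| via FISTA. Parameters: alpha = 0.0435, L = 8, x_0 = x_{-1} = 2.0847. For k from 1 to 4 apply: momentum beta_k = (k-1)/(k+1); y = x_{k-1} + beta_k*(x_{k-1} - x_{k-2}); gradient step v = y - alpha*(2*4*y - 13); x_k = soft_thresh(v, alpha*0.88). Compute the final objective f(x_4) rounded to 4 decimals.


FISTA on f(x) = 4*x^2 - 13*x + 0.88*|x|
L = 8, alpha = 0.0435
Iteration 1: beta = 0.0, y = 2.0847 + 0.0*(2.0847 - 2.0847) = 2.0847
  grad(y) = 3.6776, v = y - alpha*grad = 1.9247
  prox(v) = soft_thresh(1.9247, 0.0383) = 1.8864
Iteration 2: beta = 0.3333, y = 1.8864 + 0.3333*(1.8864 - 2.0847) = 1.8204
  grad(y) = 1.5629, v = y - alpha*grad = 1.7524
  prox(v) = soft_thresh(1.7524, 0.0383) = 1.7141
Iteration 3: beta = 0.5, y = 1.7141 + 0.5*(1.7141 - 1.8864) = 1.6279
  grad(y) = 0.0234, v = y - alpha*grad = 1.6269
  prox(v) = soft_thresh(1.6269, 0.0383) = 1.5886
Iteration 4: beta = 0.6, y = 1.5886 + 0.6*(1.5886 - 1.7141) = 1.5133
  grad(y) = -0.8933, v = y - alpha*grad = 1.5522
  prox(v) = soft_thresh(1.5522, 0.0383) = 1.5139
f(x_4) = 4*1.5139^2 - 13*1.5139 + 0.88*|1.5139| = -9.1809


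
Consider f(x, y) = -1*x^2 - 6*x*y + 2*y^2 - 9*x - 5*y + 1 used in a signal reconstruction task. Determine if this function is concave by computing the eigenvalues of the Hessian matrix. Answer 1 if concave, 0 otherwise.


The Hessian of f(x,y) = -1*x^2 - 6*x*y + 2*y^2 - 9*x - 5*y + 1 is:
H = [[-2, -6], [-6, 4]]
Trace = -2 + 4 = 2
Determinant = -2*4 - (-6)^2 = -44
Discriminant = (2)^2 - 4*-44 = 180.0
Eigenvalues: lambda_1 = -5.7082, lambda_2 = 7.7082
The function is not concave.

0


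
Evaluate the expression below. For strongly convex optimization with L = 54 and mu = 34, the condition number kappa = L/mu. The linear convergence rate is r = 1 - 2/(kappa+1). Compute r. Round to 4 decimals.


Step 1: Compute the condition number.
kappa = L/mu = 54/34 = 1.5882
Step 2: Compute the convergence rate.
r = 1 - 2/(kappa + 1) = 1 - 2*mu/(L + mu) = (L - mu)/(L + mu) = 20/88 = 0.2273


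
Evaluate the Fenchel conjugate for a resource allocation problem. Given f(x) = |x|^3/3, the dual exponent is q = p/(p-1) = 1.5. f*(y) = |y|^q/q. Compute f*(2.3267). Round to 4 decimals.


The conjugate exponent q satisfies 1/p + 1/q = 1.
p = 3, so q = 3/(3 - 1) = 1.5
|y|^q = 2.3267^1.5 = 3.549
f*(2.3267) = 3.549 / 1.5 = 2.366


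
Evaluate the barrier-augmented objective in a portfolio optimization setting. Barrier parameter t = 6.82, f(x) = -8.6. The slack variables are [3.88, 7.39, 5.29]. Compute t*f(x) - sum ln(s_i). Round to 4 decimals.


Step 1: Compute log-barrier.
ln values: [1.3558, 2.0001, 1.6658]
phi = -(1.3558 + 2.0001 + 1.6658) = -5.0218
Step 2: Compute augmented objective.
t*f(x) = 6.82*-8.6 = -58.652
Total = -58.652 - 5.0218 = -63.6738


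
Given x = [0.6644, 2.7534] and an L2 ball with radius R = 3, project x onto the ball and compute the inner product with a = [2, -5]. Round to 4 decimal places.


Step 1: Compute ||x|| (intermediates to 6 decimals).
||x|| = sqrt(0.6644^2 + 2.7534^2) = 2.832426
Step 2: Project.
Since ||x|| <= R, proj = x (no scaling needed).
proj(x) = [0.6644, 2.7534]
Step 3: Dot product.
a^T * proj(x) = 2*0.6644 - 5*2.7534 = -12.4382


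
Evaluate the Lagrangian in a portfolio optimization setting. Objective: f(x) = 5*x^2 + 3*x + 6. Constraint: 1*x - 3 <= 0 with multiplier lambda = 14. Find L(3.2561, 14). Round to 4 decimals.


Step 1: Evaluate f(x).
f(3.2561) = 5*3.2561^2 + 3*3.2561 + 6 = 68.7792
Step 2: Evaluate g(x).
g(3.2561) = 1*3.2561 - 3 = 0.2561
Step 3: Compute Lagrangian.
L = 68.7792 + 14*0.2561 = 72.3646


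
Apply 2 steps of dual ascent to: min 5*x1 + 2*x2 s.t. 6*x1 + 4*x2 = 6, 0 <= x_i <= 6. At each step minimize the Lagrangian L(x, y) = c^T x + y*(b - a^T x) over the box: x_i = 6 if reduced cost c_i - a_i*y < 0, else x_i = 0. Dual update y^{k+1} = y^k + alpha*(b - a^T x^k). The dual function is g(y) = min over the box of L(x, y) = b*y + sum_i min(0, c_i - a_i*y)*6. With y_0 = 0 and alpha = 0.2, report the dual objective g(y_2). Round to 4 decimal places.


Dual ascent for LP: min 5*x1 + 2*x2, 6*x1 + 4*x2 = 6, 0 <= x_i <= 6
Step 1: y^k = 0.0, reduced costs: (5.0, 2.0)
  x^k = (0.0, 0.0), subgradient = b - a^T x = 6.0
  y^{k+1} = 0.0 + 0.2*6.0 = 1.2
Step 2: y^k = 1.2, reduced costs: (-2.2, -2.8)
  x^k = (6.0, 6.0), subgradient = b - a^T x = -54.0
  y^{k+1} = 1.2 + 0.2*-54.0 = -9.6
Dual objective at y_2 = -9.6: reduced costs (62.6, 40.4), box minimizer x = (0.0, 0.0)
g(y_2) = b*y + (c1 - a1*y)*x1 + (c2 - a2*y)*x2 = 6*(-9.6) + 62.6*0.0 + 40.4*0.0 = -57.6 + 0.0 + 0.0 = -57.6


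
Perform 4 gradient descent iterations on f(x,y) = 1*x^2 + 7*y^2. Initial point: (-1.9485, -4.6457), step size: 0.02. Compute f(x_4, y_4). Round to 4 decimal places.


Gradient descent on f(x,y) = 1*x^2 + 7*y^2.
Starting point: (-1.9485, -4.6457), alpha = 0.02
Step 1: grad_x = 2*1*-1.9485 = -3.897, grad_y = 2*7*-4.6457 = -65.0398
  x_1 = -1.9485 - 0.02*-3.897 = -1.8706
  y_1 = -4.6457 - 0.02*-65.0398 = -3.3449
Step 2: grad_x = 2*1*-1.8706 = -3.7411, grad_y = 2*7*-3.3449 = -46.8287
  x_2 = -1.8706 - 0.02*-3.7411 = -1.7957
  y_2 = -3.3449 - 0.02*-46.8287 = -2.4083
Step 3: grad_x = 2*1*-1.7957 = -3.5915, grad_y = 2*7*-2.4083 = -33.7166
  x_3 = -1.7957 - 0.02*-3.5915 = -1.7239
  y_3 = -2.4083 - 0.02*-33.7166 = -1.734
Step 4: grad_x = 2*1*-1.7239 = -3.4478, grad_y = 2*7*-1.734 = -24.276
  x_4 = -1.7239 - 0.02*-3.4478 = -1.655
  y_4 = -1.734 - 0.02*-24.276 = -1.2485
f(-1.655, -1.2485) = 1*(-1.655)^2 + 7*(-1.2485)^2 = 13.6498


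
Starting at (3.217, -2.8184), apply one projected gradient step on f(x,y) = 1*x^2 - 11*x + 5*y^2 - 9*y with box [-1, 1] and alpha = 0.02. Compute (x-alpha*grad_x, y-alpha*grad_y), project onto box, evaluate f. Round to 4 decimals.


Step 1: Compute gradient at (3.217, -2.8184).
grad_x = 2*1*3.217 - 11 = -4.566
grad_y = 2*5*-2.8184 - 9 = -37.184
Step 2: Gradient step.
x_raw = 3.217 - 0.02*-4.566 = 3.3083
y_raw = -2.8184 - 0.02*-37.184 = -2.0747
Step 3: Project onto [-1, 1].
x_proj = clip(3.3083) = 1.0
y_proj = clip(-2.0747) = -1.0
Step 4: Evaluate f.
f(1.0, -1.0) = 4.0


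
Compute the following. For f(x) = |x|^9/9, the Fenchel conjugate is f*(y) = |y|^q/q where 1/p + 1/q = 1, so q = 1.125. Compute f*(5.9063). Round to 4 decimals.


The conjugate exponent q satisfies 1/p + 1/q = 1.
p = 9, so q = 9/(9 - 1) = 1.125
|y|^q = 5.9063^1.125 = 7.3745
f*(5.9063) = 7.3745 / 1.125 = 6.5551


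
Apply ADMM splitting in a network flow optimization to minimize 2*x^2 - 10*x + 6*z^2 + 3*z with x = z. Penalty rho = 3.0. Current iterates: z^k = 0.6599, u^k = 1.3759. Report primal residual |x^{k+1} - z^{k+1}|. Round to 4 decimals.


ADMM iteration with rho = 3.0, z^k = 0.6599, u^k = 1.3759
Step 1: x-update.
Minimize 2*x^2 - 10*x + (3.0/2)*(x - 0.6599 + 1.3759)^2
FOC: (2*2 + 3.0)*x = 10 + 3.0*(0.6599 - 1.3759)
x^{k+1} = 1.1217
Step 2: z-update.
Minimize 6*z^2 + 3*z + (3.0/2)*(1.1217 - z + 1.3759)^2
FOC: (2*6 + 3.0)*z = -3 + 3.0*(1.1217 + 1.3759)
z^{k+1} = 0.2995
Step 3: u-update.
u^{k+1} = 1.3759 + 1.1217 - 0.2995 = 2.1981
Step 4: Primal residual = |1.1217 - 0.2995| = 0.8222


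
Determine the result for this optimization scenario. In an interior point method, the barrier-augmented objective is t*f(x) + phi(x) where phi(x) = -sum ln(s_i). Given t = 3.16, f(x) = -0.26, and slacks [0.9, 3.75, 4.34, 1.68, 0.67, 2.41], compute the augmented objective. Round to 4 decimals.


Step 1: Compute log-barrier.
ln values: [-0.1054, 1.3218, 1.4679, 0.5188, -0.4005, 0.8796]
phi = -(-0.1054 + 1.3218 + 1.4679 + 0.5188 - 0.4005 + 0.8796) = -3.6822
Step 2: Compute augmented objective.
t*f(x) = 3.16*-0.26 = -0.8216
Total = -0.8216 - 3.6822 = -4.5038


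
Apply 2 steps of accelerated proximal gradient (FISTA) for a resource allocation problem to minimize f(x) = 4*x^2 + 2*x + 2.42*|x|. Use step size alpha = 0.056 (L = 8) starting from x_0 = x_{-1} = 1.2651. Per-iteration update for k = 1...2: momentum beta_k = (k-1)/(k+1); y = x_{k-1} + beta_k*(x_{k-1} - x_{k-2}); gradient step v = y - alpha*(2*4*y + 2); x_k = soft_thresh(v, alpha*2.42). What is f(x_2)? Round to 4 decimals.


FISTA on f(x) = 4*x^2 + 2*x + 2.42*|x|
L = 8, alpha = 0.056
Iteration 1: beta = 0.0, y = 1.2651 + 0.0*(1.2651 - 1.2651) = 1.2651
  grad(y) = 12.1208, v = y - alpha*grad = 0.5863
  prox(v) = soft_thresh(0.5863, 0.1355) = 0.4508
Iteration 2: beta = 0.3333, y = 0.4508 + 0.3333*(0.4508 - 1.2651) = 0.1794
  grad(y) = 3.4351, v = y - alpha*grad = -0.013
  prox(v) = soft_thresh(-0.013, 0.1355) = 0.0
f(x_2) = 4*0.0^2 + 2*0.0 + 2.42*|0.0| = 0.0


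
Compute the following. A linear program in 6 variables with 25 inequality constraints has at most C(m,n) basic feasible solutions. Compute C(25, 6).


Each vertex corresponds to some choice of n active constraints out of m, so the number of vertices is at most C(m, n) = m! / (n!(m-n)!).
m = 25, n = 6
Numerator: 25 * 24 * 23 * 22 * 21 * 20
Denominator: 6! = 720
C(25, 6) = 177100


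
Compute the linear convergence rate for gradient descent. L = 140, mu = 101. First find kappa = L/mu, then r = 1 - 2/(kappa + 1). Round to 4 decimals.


Step 1: Compute the condition number.
kappa = L/mu = 140/101 = 1.3861
Step 2: Compute the convergence rate.
r = 1 - 2/(kappa + 1) = 1 - 2*mu/(L + mu) = (L - mu)/(L + mu) = 39/241 = 0.1618


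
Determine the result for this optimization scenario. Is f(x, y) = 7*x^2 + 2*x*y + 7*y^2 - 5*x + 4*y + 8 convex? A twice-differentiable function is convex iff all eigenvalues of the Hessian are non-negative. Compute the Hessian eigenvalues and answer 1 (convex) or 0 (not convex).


The Hessian of f(x,y) = 7*x^2 + 2*x*y + 7*y^2 - 5*x + 4*y + 8 is:
H = [[14, 2], [2, 14]]
Trace = 14 + 14 = 28
Determinant = 14*14 - (2)^2 = 192
Discriminant = (28)^2 - 4*192 = 16.0
Eigenvalues: lambda_1 = 12.0, lambda_2 = 16.0
The function is convex.

1


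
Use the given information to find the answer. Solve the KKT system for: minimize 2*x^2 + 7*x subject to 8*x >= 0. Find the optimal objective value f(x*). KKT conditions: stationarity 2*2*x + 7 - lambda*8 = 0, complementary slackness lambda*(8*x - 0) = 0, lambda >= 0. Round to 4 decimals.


Step 1: Try lambda = 0 (constraint inactive).
x_unc = -7/(2*2) = -1.75
Check: 8*-1.75 = -14.0 < 0 -- violated!
Step 2: Constraint must be active: 8*x = 0
x* = 0/8 = 0.0
lambda = (2*2*0.0 + 7)/8 = 0.875
Step 3: Compute optimal value.
f(x*) = 2*0.0^2 + 7*0.0 = 0.0


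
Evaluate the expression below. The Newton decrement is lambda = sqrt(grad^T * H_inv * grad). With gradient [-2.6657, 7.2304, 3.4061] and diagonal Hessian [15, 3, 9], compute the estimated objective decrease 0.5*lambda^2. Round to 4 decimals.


Step 1: H is diagonal, so H^(-1) * g = [-0.1777, 2.4101, 0.3785].
Step 2: g^T H^(-1) g = sum_i g_i^2 / H_ii
  = (-2.6657)^2/15 + (7.2304)^2/3 + (3.4061)^2/9
  = 0.4737 + 17.4262 + 1.2891 = 19.189
Step 3: Objective decrease = 0.5 * g^T H^(-1) g = 9.5945


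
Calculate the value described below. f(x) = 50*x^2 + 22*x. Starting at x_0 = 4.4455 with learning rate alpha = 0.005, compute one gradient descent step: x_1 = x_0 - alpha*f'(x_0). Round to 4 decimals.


We compute the gradient at x_0 and apply the update.
f'(x) = 100*x + 22
f'(4.4455) = 100*4.4455 + 22 = 466.55
x_1 = 4.4455 - 0.005*466.55 = 2.1128


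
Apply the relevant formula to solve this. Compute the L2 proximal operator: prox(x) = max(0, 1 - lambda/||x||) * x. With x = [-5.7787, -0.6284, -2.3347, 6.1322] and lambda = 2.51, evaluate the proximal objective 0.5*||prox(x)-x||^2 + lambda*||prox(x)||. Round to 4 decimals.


Step 1: Compute ||x||.
||x|| = 8.766
Step 2: Compute scaling factor.
scale = max(0, 1 - 2.51/8.766) = 0.7137
Step 3: prox(x) = [-4.1241, -0.4485, -1.6662, 4.3763]
||prox(x)|| = 6.256
Step 4: Proximal objective.
0.5*||prox-x||^2 = 3.1501
lambda*||prox|| = 15.7026
Total = 18.8526


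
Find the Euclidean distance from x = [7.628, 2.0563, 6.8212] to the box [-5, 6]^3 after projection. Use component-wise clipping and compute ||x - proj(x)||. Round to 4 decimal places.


Project each component onto [-5, 6].
clip(7.628) = 6.0, clip(2.0563) = 2.0563, clip(6.8212) = 6.0
Projection = [6.0, 2.0563, 6.0]
Squared diffs: [2.6504, 0.0, 0.6744]
Distance = sqrt(3.3248) = 1.8234


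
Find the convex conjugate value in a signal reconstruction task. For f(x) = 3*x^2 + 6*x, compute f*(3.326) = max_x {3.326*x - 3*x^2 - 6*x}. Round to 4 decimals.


f*(y) = sup_x {y*x - a*x^2 - b*x} = sup_x {(y-b)*x - a*x^2}
FOC: (y - b) - 2a*x = 0 => x* = (y - b)/(2a)
x* = (3.326 - 6)/(2*3) = -0.4457
f*(3.326) = (y-b)^2/(4a) = (3.326 - 6)^2/(4*3)
= 7.1503/12 = 0.5959


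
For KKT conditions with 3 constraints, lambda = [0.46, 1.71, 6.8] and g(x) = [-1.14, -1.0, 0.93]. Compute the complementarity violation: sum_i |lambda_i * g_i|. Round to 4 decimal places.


KKT complementary slackness check:
lambda_1 * g_1 = 0.46 * -1.14 = -0.5244
lambda_2 * g_2 = 1.71 * -1.0 = -1.71
lambda_3 * g_3 = 6.8 * 0.93 = 6.324
Total violation = 0.5244 + 1.71 + 6.324 = 8.5584


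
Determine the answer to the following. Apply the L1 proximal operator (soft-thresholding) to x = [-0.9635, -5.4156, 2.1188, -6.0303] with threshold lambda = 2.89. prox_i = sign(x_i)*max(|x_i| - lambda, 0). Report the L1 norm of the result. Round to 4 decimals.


Soft-thresholding with lambda = 2.89:
prox(-0.9635) = sign(-0.9635)*max(|-0.9635| - 2.89, 0) = 0.0
prox(-5.4156) = sign(-5.4156)*max(|-5.4156| - 2.89, 0) = -2.5256
prox(2.1188) = sign(2.1188)*max(|2.1188| - 2.89, 0) = 0.0
prox(-6.0303) = sign(-6.0303)*max(|-6.0303| - 2.89, 0) = -3.1403
prox(x) = [0.0, -2.5256, 0.0, -3.1403]
||prox(x)||_1 = 0.0 + 2.5256 + 0.0 + 3.1403 = 5.6659


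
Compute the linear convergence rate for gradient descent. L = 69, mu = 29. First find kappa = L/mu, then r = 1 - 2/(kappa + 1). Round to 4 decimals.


Step 1: Compute the condition number.
kappa = L/mu = 69/29 = 2.3793
Step 2: Compute the convergence rate.
r = 1 - 2/(kappa + 1) = 1 - 2*mu/(L + mu) = (L - mu)/(L + mu) = 40/98 = 0.4082


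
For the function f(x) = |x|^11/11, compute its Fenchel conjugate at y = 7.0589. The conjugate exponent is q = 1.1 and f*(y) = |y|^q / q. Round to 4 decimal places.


The conjugate exponent q satisfies 1/p + 1/q = 1.
p = 11, so q = 11/(11 - 1) = 1.1
|y|^q = 7.0589^1.1 = 8.5824
f*(7.0589) = 8.5824 / 1.1 = 7.8022


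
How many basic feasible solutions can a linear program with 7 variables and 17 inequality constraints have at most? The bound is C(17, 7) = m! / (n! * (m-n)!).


Each vertex corresponds to some choice of n active constraints out of m, so the number of vertices is at most C(m, n) = m! / (n!(m-n)!).
m = 17, n = 7
Numerator: 17 * 16 * 15 * 14 * 13 * 12 * 11
Denominator: 7! = 5040
C(17, 7) = 19448


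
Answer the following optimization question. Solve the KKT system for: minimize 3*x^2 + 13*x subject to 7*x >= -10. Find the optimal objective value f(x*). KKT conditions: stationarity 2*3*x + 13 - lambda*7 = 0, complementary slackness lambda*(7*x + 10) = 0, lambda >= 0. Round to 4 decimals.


Step 1: Try lambda = 0 (constraint inactive).
x_unc = -13/(2*3) = -2.1667
Check: 7*-2.1667 = -15.1669 < -10 -- violated!
Step 2: Constraint must be active: 7*x = -10
x* = -10/7 = -1.4286 (rounded; the exact value -10/7 is used below)
lambda = (2*3*(-10/7) + 13)/7 = 0.6327
Step 3: Compute optimal value.
f(x*) = 3*(-10/7)^2 + 13*(-10/7) = -12.449


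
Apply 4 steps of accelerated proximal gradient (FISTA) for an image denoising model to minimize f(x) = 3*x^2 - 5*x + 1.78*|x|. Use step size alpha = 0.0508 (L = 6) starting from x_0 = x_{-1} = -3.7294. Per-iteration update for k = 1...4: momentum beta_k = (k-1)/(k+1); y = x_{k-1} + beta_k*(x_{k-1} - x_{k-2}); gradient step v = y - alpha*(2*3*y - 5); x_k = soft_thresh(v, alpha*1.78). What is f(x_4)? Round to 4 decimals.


FISTA on f(x) = 3*x^2 - 5*x + 1.78*|x|
L = 6, alpha = 0.0508
Iteration 1: beta = 0.0, y = -3.7294 + 0.0*(-3.7294 + 3.7294) = -3.7294
  grad(y) = -27.3764, v = y - alpha*grad = -2.3387
  prox(v) = soft_thresh(-2.3387, 0.0904) = -2.2483
Iteration 2: beta = 0.3333, y = -2.2483 + 0.3333*(-2.2483 + 3.7294) = -1.7545
  grad(y) = -15.5272, v = y - alpha*grad = -0.9658
  prox(v) = soft_thresh(-0.9658, 0.0904) = -0.8753
Iteration 3: beta = 0.5, y = -0.8753 + 0.5*(-0.8753 + 2.2483) = -0.1889
  grad(y) = -6.1332, v = y - alpha*grad = 0.1227
  prox(v) = soft_thresh(0.1227, 0.0904) = 0.0323
Iteration 4: beta = 0.6, y = 0.0323 + 0.6*(0.0323 + 0.8753) = 0.5768
  grad(y) = -1.539, v = y - alpha*grad = 0.655
  prox(v) = soft_thresh(0.655, 0.0904) = 0.5646
f(x_4) = 3*0.5646^2 - 5*0.5646 + 1.78*|0.5646| = -0.8617


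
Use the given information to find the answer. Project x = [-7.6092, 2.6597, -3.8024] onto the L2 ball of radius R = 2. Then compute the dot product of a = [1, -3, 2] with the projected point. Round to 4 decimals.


Step 1: Compute ||x|| (intermediates to 6 decimals).
||x|| = sqrt((-7.6092)^2 + 2.6597^2 + (-3.8024)^2) = 8.912473
Step 2: Project.
Since ||x|| > R, scale = R/||x|| = 2/8.912473 = 0.224405, proj(x) = scale * x
proj(x) = [-1.707543, 0.59685, -0.853278]
Step 3: Dot product.
a^T * proj(x) = 1*(-1.707543) - 3*0.59685 + 2*(-0.853278) = -5.2046


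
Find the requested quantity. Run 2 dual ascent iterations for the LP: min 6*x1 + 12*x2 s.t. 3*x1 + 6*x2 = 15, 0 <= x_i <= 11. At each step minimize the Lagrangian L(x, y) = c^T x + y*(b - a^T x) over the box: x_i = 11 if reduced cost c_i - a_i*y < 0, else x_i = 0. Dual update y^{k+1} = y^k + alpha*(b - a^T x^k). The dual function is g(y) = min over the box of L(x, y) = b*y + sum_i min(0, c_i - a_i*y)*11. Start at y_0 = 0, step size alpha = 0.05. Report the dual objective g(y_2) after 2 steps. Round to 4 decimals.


Dual ascent for LP: min 6*x1 + 12*x2, 3*x1 + 6*x2 = 15, 0 <= x_i <= 11
Step 1: y^k = 0.0, reduced costs: (6.0, 12.0)
  x^k = (0.0, 0.0), subgradient = b - a^T x = 15.0
  y^{k+1} = 0.0 + 0.05*15.0 = 0.75
Step 2: y^k = 0.75, reduced costs: (3.75, 7.5)
  x^k = (0.0, 0.0), subgradient = b - a^T x = 15.0
  y^{k+1} = 0.75 + 0.05*15.0 = 1.5
Dual objective at y_2 = 1.5: reduced costs (1.5, 3.0), box minimizer x = (0.0, 0.0)
g(y_2) = b*y + (c1 - a1*y)*x1 + (c2 - a2*y)*x2 = 15*1.5 + 1.5*0.0 + 3.0*0.0 = 22.5 + 0.0 + 0.0 = 22.5


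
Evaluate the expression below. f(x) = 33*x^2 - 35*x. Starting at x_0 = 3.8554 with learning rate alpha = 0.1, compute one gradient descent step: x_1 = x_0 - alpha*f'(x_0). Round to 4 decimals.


We compute the gradient at x_0 and apply the update.
f'(x) = 66*x - 35
f'(3.8554) = 66*3.8554 - 35 = 219.4564
x_1 = 3.8554 - 0.1*219.4564 = -18.0902


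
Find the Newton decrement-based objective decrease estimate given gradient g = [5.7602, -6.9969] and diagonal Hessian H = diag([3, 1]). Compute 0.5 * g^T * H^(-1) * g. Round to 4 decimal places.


Step 1: H is diagonal, so H^(-1) * g = [1.9201, -6.9969].
Step 2: g^T H^(-1) g = sum_i g_i^2 / H_ii
  = (5.7602)^2/3 + (-6.9969)^2/1
  = 11.06 + 48.9566 = 60.0166
Step 3: Objective decrease = 0.5 * g^T H^(-1) g = 30.0083


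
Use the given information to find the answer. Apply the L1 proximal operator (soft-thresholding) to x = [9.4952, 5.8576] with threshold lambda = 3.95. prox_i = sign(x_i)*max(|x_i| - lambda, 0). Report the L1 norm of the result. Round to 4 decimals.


Soft-thresholding with lambda = 3.95:
prox(9.4952) = sign(9.4952)*max(|9.4952| - 3.95, 0) = 5.5452
prox(5.8576) = sign(5.8576)*max(|5.8576| - 3.95, 0) = 1.9076
prox(x) = [5.5452, 1.9076]
||prox(x)||_1 = 5.5452 + 1.9076 = 7.4528


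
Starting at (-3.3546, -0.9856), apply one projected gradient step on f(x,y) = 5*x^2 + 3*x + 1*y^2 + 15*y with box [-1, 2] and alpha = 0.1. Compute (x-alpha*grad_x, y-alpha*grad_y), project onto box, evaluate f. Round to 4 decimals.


Step 1: Compute gradient at (-3.3546, -0.9856).
grad_x = 2*5*-3.3546 + 3 = -30.546
grad_y = 2*1*-0.9856 + 15 = 13.0288
Step 2: Gradient step.
x_raw = -3.3546 - 0.1*-30.546 = -0.3
y_raw = -0.9856 - 0.1*13.0288 = -2.2885
Step 3: Project onto [-1, 2].
x_proj = clip(-0.3) = -0.3
y_proj = clip(-2.2885) = -1.0
Step 4: Evaluate f.
f(-0.3, -1.0) = -14.45


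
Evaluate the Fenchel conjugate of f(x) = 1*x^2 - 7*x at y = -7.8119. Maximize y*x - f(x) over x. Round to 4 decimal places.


f*(y) = sup_x {y*x - a*x^2 - b*x} = sup_x {(y-b)*x - a*x^2}
FOC: (y - b) - 2a*x = 0 => x* = (y - b)/(2a)
x* = (-7.8119 + 7)/(2*1) = -0.406
f*(-7.8119) = (y-b)^2/(4a) = (-7.8119 + 7)^2/(4*1)
= 0.6592/4 = 0.1648


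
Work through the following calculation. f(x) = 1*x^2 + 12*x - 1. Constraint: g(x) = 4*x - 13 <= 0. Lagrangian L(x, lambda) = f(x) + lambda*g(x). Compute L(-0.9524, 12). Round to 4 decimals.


Step 1: Evaluate f(x).
f(-0.9524) = 1*(-0.9524)^2 + 12*(-0.9524) - 1 = -11.5217
Step 2: Evaluate g(x).
g(-0.9524) = 4*-0.9524 - 13 = -16.8096
Step 3: Compute Lagrangian.
L = -11.5217 + 12*-16.8096 = -213.2369


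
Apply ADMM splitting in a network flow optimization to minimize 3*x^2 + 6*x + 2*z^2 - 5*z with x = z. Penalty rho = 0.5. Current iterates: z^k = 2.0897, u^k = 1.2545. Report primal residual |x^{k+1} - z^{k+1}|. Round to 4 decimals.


ADMM iteration with rho = 0.5, z^k = 2.0897, u^k = 1.2545
Step 1: x-update.
Minimize 3*x^2 + 6*x + (0.5/2)*(x - 2.0897 + 1.2545)^2
FOC: (2*3 + 0.5)*x = -6 + 0.5*(2.0897 - 1.2545)
x^{k+1} = -0.8588
Step 2: z-update.
Minimize 2*z^2 - 5*z + (0.5/2)*(-0.8588 - z + 1.2545)^2
FOC: (2*2 + 0.5)*z = 5 + 0.5*(-0.8588 + 1.2545)
z^{k+1} = 1.1551
Step 3: u-update.
u^{k+1} = 1.2545 - 0.8588 - 1.1551 = -0.7594
Step 4: Primal residual = |-0.8588 - 1.1551| = 2.0139


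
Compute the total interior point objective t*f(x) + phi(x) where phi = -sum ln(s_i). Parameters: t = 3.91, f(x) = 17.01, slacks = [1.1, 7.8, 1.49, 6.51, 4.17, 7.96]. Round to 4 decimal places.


Step 1: Compute log-barrier.
ln values: [0.0953, 2.0541, 0.3988, 1.8733, 1.4279, 2.0744]
phi = -(0.0953 + 2.0541 + 0.3988 + 1.8733 + 1.4279 + 2.0744) = -7.9239
Step 2: Compute augmented objective.
t*f(x) = 3.91*17.01 = 66.5091
Total = 66.5091 - 7.9239 = 58.5852


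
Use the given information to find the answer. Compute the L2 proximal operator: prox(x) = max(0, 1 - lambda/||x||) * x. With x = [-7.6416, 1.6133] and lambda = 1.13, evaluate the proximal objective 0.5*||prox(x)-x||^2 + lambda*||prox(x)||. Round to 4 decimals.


Step 1: Compute ||x||.
||x|| = 7.81
Step 2: Compute scaling factor.
scale = max(0, 1 - 1.13/7.81) = 0.8553
Step 3: prox(x) = [-6.536, 1.3799]
||prox(x)|| = 6.68
Step 4: Proximal objective.
0.5*||prox-x||^2 = 0.6385
lambda*||prox|| = 7.5484
Total = 8.1869


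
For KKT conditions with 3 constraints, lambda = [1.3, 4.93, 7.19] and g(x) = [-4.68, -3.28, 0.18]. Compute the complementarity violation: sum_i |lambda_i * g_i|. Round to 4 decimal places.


KKT complementary slackness check:
lambda_1 * g_1 = 1.3 * -4.68 = -6.084
lambda_2 * g_2 = 4.93 * -3.28 = -16.1704
lambda_3 * g_3 = 7.19 * 0.18 = 1.2942
Total violation = 6.084 + 16.1704 + 1.2942 = 23.5486


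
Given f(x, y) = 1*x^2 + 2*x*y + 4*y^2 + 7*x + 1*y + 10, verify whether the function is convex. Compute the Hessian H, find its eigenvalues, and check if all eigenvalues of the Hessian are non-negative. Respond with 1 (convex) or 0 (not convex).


The Hessian of f(x,y) = 1*x^2 + 2*x*y + 4*y^2 + 7*x + 1*y + 10 is:
H = [[2, 2], [2, 8]]
Trace = 2 + 8 = 10
Determinant = 2*8 - (2)^2 = 12
Discriminant = (10)^2 - 4*12 = 52.0
Eigenvalues: lambda_1 = 1.3944, lambda_2 = 8.6056
The function is convex.

1


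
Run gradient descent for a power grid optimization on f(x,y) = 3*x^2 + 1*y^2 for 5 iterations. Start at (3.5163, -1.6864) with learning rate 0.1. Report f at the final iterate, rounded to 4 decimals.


Gradient descent on f(x,y) = 3*x^2 + 1*y^2.
Starting point: (3.5163, -1.6864), alpha = 0.1
Step 1: grad_x = 2*3*3.5163 = 21.0978, grad_y = 2*1*-1.6864 = -3.3728
  x_1 = 3.5163 - 0.1*21.0978 = 1.4065
  y_1 = -1.6864 - 0.1*-3.3728 = -1.3491
Step 2: grad_x = 2*3*1.4065 = 8.4391, grad_y = 2*1*-1.3491 = -2.6982
  x_2 = 1.4065 - 0.1*8.4391 = 0.5626
  y_2 = -1.3491 - 0.1*-2.6982 = -1.0793
Step 3: grad_x = 2*3*0.5626 = 3.3756, grad_y = 2*1*-1.0793 = -2.1586
  x_3 = 0.5626 - 0.1*3.3756 = 0.225
  y_3 = -1.0793 - 0.1*-2.1586 = -0.8634
Step 4: grad_x = 2*3*0.225 = 1.3503, grad_y = 2*1*-0.8634 = -1.7269
  x_4 = 0.225 - 0.1*1.3503 = 0.09
  y_4 = -0.8634 - 0.1*-1.7269 = -0.6907
Step 5: grad_x = 2*3*0.09 = 0.5401, grad_y = 2*1*-0.6907 = -1.3815
  x_5 = 0.09 - 0.1*0.5401 = 0.036
  y_5 = -0.6907 - 0.1*-1.3815 = -0.5526
f(0.036, -0.5526) = 3*0.036^2 + 1*(-0.5526)^2 = 0.3093


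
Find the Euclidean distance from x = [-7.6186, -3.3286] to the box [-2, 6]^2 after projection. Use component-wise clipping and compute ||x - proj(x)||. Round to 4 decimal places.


Project each component onto [-2, 6].
clip(-7.6186) = -2.0, clip(-3.3286) = -2.0
Projection = [-2.0, -2.0]
Squared diffs: [31.5687, 1.7652]
Distance = sqrt(33.3339) = 5.7735


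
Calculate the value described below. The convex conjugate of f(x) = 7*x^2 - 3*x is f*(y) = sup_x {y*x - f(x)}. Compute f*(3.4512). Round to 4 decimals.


f*(y) = sup_x {y*x - a*x^2 - b*x} = sup_x {(y-b)*x - a*x^2}
FOC: (y - b) - 2a*x = 0 => x* = (y - b)/(2a)
x* = (3.4512 + 3)/(2*7) = 0.4608
f*(3.4512) = (y-b)^2/(4a) = (3.4512 + 3)^2/(4*7)
= 41.618/28 = 1.4864


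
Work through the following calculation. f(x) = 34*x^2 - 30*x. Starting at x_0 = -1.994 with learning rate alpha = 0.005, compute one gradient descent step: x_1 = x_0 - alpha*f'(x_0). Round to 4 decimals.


We compute the gradient at x_0 and apply the update.
f'(x) = 68*x - 30
f'(-1.994) = 68*-1.994 - 30 = -165.592
x_1 = -1.994 - 0.005*-165.592 = -1.166


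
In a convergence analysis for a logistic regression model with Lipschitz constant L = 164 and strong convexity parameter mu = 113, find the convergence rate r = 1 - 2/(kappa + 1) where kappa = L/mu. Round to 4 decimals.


Step 1: Compute the condition number.
kappa = L/mu = 164/113 = 1.4513
Step 2: Compute the convergence rate.
r = 1 - 2/(kappa + 1) = 1 - 2*mu/(L + mu) = (L - mu)/(L + mu) = 51/277 = 0.1841


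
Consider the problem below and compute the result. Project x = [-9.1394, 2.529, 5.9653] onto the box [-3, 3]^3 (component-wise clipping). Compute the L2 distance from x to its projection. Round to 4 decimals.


Project each component onto [-3, 3].
clip(-9.1394) = -3.0, clip(2.529) = 2.529, clip(5.9653) = 3.0
Projection = [-3.0, 2.529, 3.0]
Squared diffs: [37.6922, 0.0, 8.793]
Distance = sqrt(46.4852) = 6.818
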